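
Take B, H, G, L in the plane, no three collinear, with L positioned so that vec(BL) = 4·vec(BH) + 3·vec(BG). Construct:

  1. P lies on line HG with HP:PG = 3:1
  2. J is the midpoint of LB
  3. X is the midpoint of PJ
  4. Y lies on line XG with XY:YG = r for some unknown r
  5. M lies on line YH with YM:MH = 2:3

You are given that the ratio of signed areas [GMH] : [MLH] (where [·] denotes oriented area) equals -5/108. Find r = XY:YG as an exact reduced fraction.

Work in coordinates with B = (0, 0), H = (1, 0), G = (0, 1), L = (4, 3).
1. P lies on line HG with HP:PG = 3:1 ⇒ P = (1/4, 3/4)
2. J is the midpoint of LB ⇒ J = (2, 3/2)
3. X is the midpoint of PJ ⇒ X = (9/8, 9/8)
4. With XY:YG = r, write λ = r/(r+1) so Y = X + λ·(G−X); Y is affine-linear in λ
5. M lies on line YH with YM:MH = 2:3 ⇒ M is an affine combination of earlier points and hence also affine-linear in λ
Every point depending on Y is an affine combination of Y and λ-independent points, so each such coordinate is linear in λ; the λ² term in each signed area is a multiple of (G−X)×(G−X) = 0, so 2·[GMH] and 2·[MLH] are each linear in λ. Evaluating at λ=0 and λ=1:
  2·[GMH] = 3/4·λ − 3/4,   2·[MLH] = -9/5·λ − 9/5
So [GMH]:[MLH] = (3/4·λ − 3/4) / (-9/5·λ − 9/5). Setting this equal to -5/108:
  3/4·λ − 3/4 = -5/108·(-9/5·λ − 9/5)  ⇒  λ = 5/4
Then r = λ/(1−λ) = (5/4)/(-1/4) = -5. Check: with r = -5, Y = (-9/32, 31/32) and [GMH]:[MLH] = -5/108 as required.

r = -5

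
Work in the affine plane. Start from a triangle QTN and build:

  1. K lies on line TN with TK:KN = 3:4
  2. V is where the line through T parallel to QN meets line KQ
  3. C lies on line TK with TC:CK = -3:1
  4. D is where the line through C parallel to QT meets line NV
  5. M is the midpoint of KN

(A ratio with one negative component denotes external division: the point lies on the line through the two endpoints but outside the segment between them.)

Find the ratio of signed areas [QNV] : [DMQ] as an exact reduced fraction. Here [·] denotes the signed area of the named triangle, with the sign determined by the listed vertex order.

[QNV]:[DMQ] = -49/41

Set Q = (0, 0), T = (1, 0), N = (0, 1); any affine frame gives the same invariant.
1. K lies on line TN with TK:KN = 3:4 ⇒ K = (4/7, 3/7)
2. V is where the line through T parallel to QN meets line KQ ⇒ V = (1, 3/4)
3. C lies on line TK with TC:CK = -3:1 ⇒ C = (5/14, 9/14)
4. D is where the line through C parallel to QT meets line NV ⇒ D = (10/7, 9/14)
5. M is the midpoint of KN ⇒ M = (2/7, 5/7)
2·[QNV] = -1, 2·[DMQ] = 41/49
[QNV]:[DMQ] = -1:41/49 = -49/41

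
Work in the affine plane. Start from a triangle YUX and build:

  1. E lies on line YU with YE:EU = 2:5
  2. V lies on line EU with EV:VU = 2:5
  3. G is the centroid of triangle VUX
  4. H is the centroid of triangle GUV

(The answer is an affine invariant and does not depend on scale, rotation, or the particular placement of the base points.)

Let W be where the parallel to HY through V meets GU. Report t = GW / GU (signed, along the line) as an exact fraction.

t = 97/122

Choose coordinates Y = (0, 0), U = (1, 0), X = (0, 1).
1. E lies on line YU with YE:EU = 2:5 ⇒ E = (2/7, 0)
2. V lies on line EU with EV:VU = 2:5 ⇒ V = (24/49, 0)
3. G is the centroid of triangle VUX ⇒ G = (73/147, 1/3)
4. H is the centroid of triangle GUV ⇒ H = (292/441, 1/9)
through V parallel to HY: direction (-292/441, -1/9); meets GU at W = (8042/8967, 25/366)
W = G + t·(U−G) with t = 97/122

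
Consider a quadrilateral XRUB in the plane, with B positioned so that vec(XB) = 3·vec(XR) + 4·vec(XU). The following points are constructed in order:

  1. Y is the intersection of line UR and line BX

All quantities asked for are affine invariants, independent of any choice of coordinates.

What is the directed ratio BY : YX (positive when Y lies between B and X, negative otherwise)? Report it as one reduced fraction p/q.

Assign X = (0, 0), R = (1, 0), U = (0, 1), B = (3, 4) — the answer is frame-independent, so this choice is without loss of generality.
1. Y is the intersection of line UR and line BX ⇒ Y = (3/7, 4/7)
Y = B + t·(X−B) with t = 6/7, so BY:YX = t:(1−t) = 6/7:1/7

BY:YX = 6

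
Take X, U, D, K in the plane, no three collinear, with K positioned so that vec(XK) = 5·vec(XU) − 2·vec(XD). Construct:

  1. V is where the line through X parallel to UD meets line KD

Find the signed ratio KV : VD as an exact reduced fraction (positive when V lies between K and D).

KV:VD = -3

Work in coordinates with X = (0, 0), U = (1, 0), D = (0, 1), K = (5, -2).
1. V is where the line through X parallel to UD meets line KD ⇒ V = (-5/2, 5/2)
V = K + t·(D−K) with t = 3/2, so KV:VD = t:(1−t) = 3/2:-1/2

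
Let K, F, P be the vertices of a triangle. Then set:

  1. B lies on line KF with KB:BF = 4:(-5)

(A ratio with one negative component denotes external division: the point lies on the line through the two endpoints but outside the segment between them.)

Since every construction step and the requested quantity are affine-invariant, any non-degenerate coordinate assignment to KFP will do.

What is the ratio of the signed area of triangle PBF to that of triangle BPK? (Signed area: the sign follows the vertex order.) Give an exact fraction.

Set K = (0, 0), F = (1, 0), P = (0, 1); any affine frame gives the same invariant.
1. B lies on line KF with KB:BF = 4:(-5) ⇒ B = (-4, 0)
2·[PBF] = 5, 2·[BPK] = -4
[PBF]:[BPK] = 5:-4 = -5/4

[PBF]:[BPK] = -5/4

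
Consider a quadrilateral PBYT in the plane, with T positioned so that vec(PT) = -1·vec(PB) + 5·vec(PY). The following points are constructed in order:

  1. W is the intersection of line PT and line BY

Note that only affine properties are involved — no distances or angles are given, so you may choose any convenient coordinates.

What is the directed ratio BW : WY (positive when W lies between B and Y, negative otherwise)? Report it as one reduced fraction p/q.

BW:WY = -5

Assign P = (0, 0), B = (1, 0), Y = (0, 1), T = (-1, 5) — the answer is frame-independent, so this choice is without loss of generality.
1. W is the intersection of line PT and line BY ⇒ W = (-1/4, 5/4)
W = B + t·(Y−B) with t = 5/4, so BW:WY = t:(1−t) = 5/4:-1/4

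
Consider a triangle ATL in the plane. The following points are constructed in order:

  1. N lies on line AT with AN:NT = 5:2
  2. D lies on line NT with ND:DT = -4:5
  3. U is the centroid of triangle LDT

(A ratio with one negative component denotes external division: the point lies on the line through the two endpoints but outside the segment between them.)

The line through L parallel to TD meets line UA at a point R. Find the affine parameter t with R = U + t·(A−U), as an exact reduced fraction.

t = -2

Set A = (0, 0), T = (1, 0), L = (0, 1); any affine frame gives the same invariant.
1. N lies on line AT with AN:NT = 5:2 ⇒ N = (5/7, 0)
2. D lies on line NT with ND:DT = -4:5 ⇒ D = (-3/7, 0)
3. U is the centroid of triangle LDT ⇒ U = (4/21, 1/3)
through L parallel to TD: direction (-10/7, 0); meets UA at R = (4/7, 1)
R = U + t·(A−U) with t = -2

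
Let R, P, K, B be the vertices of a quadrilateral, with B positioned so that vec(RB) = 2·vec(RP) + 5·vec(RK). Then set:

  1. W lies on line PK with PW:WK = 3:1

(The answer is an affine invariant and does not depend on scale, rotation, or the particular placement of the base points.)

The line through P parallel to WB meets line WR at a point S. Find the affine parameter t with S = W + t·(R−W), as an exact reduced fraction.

t = 18

Set R = (0, 0), P = (1, 0), K = (0, 1), B = (2, 5); any affine frame gives the same invariant.
1. W lies on line PK with PW:WK = 3:1 ⇒ W = (1/4, 3/4)
through P parallel to WB: direction (7/4, 17/4); meets WR at S = (-17/4, -51/4)
S = W + t·(R−W) with t = 18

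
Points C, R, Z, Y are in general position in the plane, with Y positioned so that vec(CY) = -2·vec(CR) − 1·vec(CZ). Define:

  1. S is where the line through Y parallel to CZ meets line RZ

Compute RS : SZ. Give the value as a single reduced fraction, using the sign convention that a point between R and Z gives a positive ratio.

RS:SZ = -3/2

Assign C = (0, 0), R = (1, 0), Z = (0, 1), Y = (-2, -1) — the answer is frame-independent, so this choice is without loss of generality.
1. S is where the line through Y parallel to CZ meets line RZ ⇒ S = (-2, 3)
S = R + t·(Z−R) with t = 3, so RS:SZ = t:(1−t) = 3:-2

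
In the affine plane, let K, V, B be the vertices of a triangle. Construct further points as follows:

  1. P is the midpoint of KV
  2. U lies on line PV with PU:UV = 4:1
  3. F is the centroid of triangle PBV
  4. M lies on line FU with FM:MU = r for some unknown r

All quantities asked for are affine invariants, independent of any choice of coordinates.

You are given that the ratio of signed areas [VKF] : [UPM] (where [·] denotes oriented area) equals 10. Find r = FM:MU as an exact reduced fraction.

Assign K = (0, 0), V = (1, 0), B = (0, 1) — the answer is frame-independent, so this choice is without loss of generality.
1. P is the midpoint of KV ⇒ P = (1/2, 0)
2. U lies on line PV with PU:UV = 4:1 ⇒ U = (9/10, 0)
3. F is the centroid of triangle PBV ⇒ F = (1/2, 1/3)
4. With FM:MU = r, write λ = r/(r+1) so M = F + λ·(U−F); M is affine-linear in λ
Every point depending on M is an affine combination of M and λ-independent points, so each such coordinate is linear in λ; the λ² term in each signed area is a multiple of (U−F)×(U−F) = 0, so 2·[VKF] and 2·[UPM] are each linear in λ. Evaluating at λ=0 and λ=1:
  2·[VKF] = -1/3,   2·[UPM] = 2/15·λ − 2/15
So [VKF]:[UPM] = (-1/3) / (2/15·λ − 2/15). Setting this equal to 10:
  -1/3 = 10·(2/15·λ − 2/15)  ⇒  λ = 3/4
Then r = λ/(1−λ) = (3/4)/(1/4) = 3. Check: with r = 3, M = (4/5, 1/12) and [VKF]:[UPM] = 10 as required.

r = 3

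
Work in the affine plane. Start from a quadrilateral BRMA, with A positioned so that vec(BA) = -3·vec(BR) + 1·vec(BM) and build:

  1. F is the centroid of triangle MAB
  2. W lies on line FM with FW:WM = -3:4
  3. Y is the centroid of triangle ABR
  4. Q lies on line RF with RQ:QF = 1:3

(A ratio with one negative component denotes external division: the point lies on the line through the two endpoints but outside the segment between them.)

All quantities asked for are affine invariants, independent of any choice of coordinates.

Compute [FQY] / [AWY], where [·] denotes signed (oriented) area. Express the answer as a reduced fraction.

[FQY]:[AWY] = -3/34

Set B = (0, 0), R = (1, 0), M = (0, 1), A = (-3, 1); any affine frame gives the same invariant.
1. F is the centroid of triangle MAB ⇒ F = (-1, 2/3)
2. W lies on line FM with FW:WM = -3:4 ⇒ W = (-4, -1/3)
3. Y is the centroid of triangle ABR ⇒ Y = (-2/3, 1/3)
4. Q lies on line RF with RQ:QF = 1:3 ⇒ Q = (1/2, 1/6)
2·[FQY] = -1/3, 2·[AWY] = 34/9
[FQY]:[AWY] = -1/3:34/9 = -3/34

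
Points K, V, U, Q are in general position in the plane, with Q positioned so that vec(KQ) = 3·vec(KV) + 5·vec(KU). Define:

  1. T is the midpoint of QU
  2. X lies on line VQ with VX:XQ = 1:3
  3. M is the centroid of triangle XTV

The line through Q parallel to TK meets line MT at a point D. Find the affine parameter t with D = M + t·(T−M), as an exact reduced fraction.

Work in coordinates with K = (0, 0), V = (1, 0), U = (0, 1), Q = (3, 5).
1. T is the midpoint of QU ⇒ T = (3/2, 3)
2. X lies on line VQ with VX:XQ = 1:3 ⇒ X = (3/2, 5/4)
3. M is the centroid of triangle XTV ⇒ M = (4/3, 17/12)
through Q parallel to TK: direction (-3/2, -3); meets MT at D = (41/30, 26/15)
D = M + t·(T−M) with t = 1/5

t = 1/5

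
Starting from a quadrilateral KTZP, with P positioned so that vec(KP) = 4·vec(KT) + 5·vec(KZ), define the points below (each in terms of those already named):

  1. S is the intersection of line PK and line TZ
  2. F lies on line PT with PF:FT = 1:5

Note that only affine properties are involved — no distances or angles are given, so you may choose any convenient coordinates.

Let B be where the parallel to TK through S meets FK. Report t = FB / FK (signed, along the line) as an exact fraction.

Work in coordinates with K = (0, 0), T = (1, 0), Z = (0, 1), P = (4, 5).
1. S is the intersection of line PK and line TZ ⇒ S = (4/9, 5/9)
2. F lies on line PT with PF:FT = 1:5 ⇒ F = (7/2, 25/6)
through S parallel to TK: direction (-1, 0); meets FK at B = (7/15, 5/9)
B = F + t·(K−F) with t = 13/15

t = 13/15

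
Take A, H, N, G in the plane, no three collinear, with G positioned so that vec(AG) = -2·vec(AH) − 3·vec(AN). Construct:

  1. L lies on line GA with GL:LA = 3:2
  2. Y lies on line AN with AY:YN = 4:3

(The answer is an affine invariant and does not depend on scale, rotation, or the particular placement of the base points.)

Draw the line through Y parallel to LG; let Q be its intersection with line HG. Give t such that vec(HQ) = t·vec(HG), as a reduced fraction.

Work in coordinates with A = (0, 0), H = (1, 0), N = (0, 1), G = (-2, -3).
1. L lies on line GA with GL:LA = 3:2 ⇒ L = (-4/5, -6/5)
2. Y lies on line AN with AY:YN = 4:3 ⇒ Y = (0, 4/7)
through Y parallel to LG: direction (-6/5, -9/5); meets HG at Q = (-22/7, -29/7)
Q = H + t·(G−H) with t = 29/21

t = 29/21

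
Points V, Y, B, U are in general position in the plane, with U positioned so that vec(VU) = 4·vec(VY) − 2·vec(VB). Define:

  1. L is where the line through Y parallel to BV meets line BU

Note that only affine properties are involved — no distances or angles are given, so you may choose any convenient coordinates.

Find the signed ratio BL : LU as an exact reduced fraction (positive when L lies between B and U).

Assign V = (0, 0), Y = (1, 0), B = (0, 1), U = (4, -2) — the answer is frame-independent, so this choice is without loss of generality.
1. L is where the line through Y parallel to BV meets line BU ⇒ L = (1, 1/4)
L = B + t·(U−B) with t = 1/4, so BL:LU = t:(1−t) = 1/4:3/4

BL:LU = 1/3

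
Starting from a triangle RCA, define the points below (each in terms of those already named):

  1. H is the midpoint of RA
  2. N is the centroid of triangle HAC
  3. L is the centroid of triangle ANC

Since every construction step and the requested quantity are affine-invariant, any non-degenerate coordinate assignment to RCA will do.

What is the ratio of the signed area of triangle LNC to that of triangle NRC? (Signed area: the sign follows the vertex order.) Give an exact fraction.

Set R = (0, 0), C = (1, 0), A = (0, 1); any affine frame gives the same invariant.
1. H is the midpoint of RA ⇒ H = (0, 1/2)
2. N is the centroid of triangle HAC ⇒ N = (1/3, 1/2)
3. L is the centroid of triangle ANC ⇒ L = (4/9, 1/2)
2·[LNC] = 1/18, 2·[NRC] = 1/2
[LNC]:[NRC] = 1/18:1/2 = 1/9

[LNC]:[NRC] = 1/9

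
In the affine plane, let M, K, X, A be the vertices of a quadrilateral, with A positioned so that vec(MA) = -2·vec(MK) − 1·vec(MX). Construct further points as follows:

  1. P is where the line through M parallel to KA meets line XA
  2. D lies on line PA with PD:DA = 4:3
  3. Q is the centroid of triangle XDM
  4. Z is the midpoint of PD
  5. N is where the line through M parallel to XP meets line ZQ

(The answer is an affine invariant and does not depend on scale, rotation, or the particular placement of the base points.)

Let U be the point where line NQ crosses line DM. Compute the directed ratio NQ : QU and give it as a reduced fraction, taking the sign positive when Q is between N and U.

Set M = (0, 0), K = (1, 0), X = (0, 1), A = (-2, -1); any affine frame gives the same invariant.
1. P is where the line through M parallel to KA meets line XA ⇒ P = (-3/2, -1/2)
2. D lies on line PA with PD:DA = 4:3 ⇒ D = (-25/14, -11/14)
3. Q is the centroid of triangle XDM ⇒ Q = (-25/42, 1/14)
4. Z is the midpoint of PD ⇒ Z = (-23/14, -9/14)
5. N is where the line through M parallel to XP meets line ZQ ⇒ N = (3/2, 3/2)
line NQ meets DM at U = (-75/38, -33/38)
Q = N + t·(U−N) with t = 38/63, so NQ:QU = 38/63:25/63

NQ:QU = 38/25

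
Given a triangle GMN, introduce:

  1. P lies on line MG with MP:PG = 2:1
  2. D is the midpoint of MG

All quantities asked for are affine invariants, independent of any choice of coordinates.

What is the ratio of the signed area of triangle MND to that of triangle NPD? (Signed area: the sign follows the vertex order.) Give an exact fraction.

Set G = (0, 0), M = (1, 0), N = (0, 1); any affine frame gives the same invariant.
1. P lies on line MG with MP:PG = 2:1 ⇒ P = (1/3, 0)
2. D is the midpoint of MG ⇒ D = (1/2, 0)
2·[MND] = 1/2, 2·[NPD] = 1/6
[MND]:[NPD] = 1/2:1/6 = 3

[MND]:[NPD] = 3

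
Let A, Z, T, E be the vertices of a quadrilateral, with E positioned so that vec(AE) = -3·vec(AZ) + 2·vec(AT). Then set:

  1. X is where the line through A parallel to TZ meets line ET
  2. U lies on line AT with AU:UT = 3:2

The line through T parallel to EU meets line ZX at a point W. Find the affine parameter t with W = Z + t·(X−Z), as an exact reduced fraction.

Assign A = (0, 0), Z = (1, 0), T = (0, 1), E = (-3, 2) — the answer is frame-independent, so this choice is without loss of generality.
1. X is where the line through A parallel to TZ meets line ET ⇒ X = (-3/2, 3/2)
2. U lies on line AT with AU:UT = 3:2 ⇒ U = (0, 3/5)
through T parallel to EU: direction (3, -7/5); meets ZX at W = (-3, 12/5)
W = Z + t·(X−Z) with t = 8/5

t = 8/5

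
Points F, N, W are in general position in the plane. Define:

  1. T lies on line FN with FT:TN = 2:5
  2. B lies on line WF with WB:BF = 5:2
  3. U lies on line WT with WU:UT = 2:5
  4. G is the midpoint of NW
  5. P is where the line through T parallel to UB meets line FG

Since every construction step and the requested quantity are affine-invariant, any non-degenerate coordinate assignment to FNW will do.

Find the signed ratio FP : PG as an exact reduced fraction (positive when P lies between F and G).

FP:PG = 12/5

Choose coordinates F = (0, 0), N = (1, 0), W = (0, 1).
1. T lies on line FN with FT:TN = 2:5 ⇒ T = (2/7, 0)
2. B lies on line WF with WB:BF = 5:2 ⇒ B = (0, 2/7)
3. U lies on line WT with WU:UT = 2:5 ⇒ U = (4/49, 5/7)
4. G is the midpoint of NW ⇒ G = (1/2, 1/2)
5. P is where the line through T parallel to UB meets line FG ⇒ P = (6/17, 6/17)
P = F + t·(G−F) with t = 12/17, so FP:PG = t:(1−t) = 12/17:5/17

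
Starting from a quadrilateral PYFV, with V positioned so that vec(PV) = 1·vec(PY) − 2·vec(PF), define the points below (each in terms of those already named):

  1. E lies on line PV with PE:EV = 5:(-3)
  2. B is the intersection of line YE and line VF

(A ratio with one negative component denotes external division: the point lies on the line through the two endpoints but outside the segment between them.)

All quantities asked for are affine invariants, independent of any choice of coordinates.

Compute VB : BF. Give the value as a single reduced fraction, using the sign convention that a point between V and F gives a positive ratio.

Work in coordinates with P = (0, 0), Y = (1, 0), F = (0, 1), V = (1, -2).
1. E lies on line PV with PE:EV = 5:(-3) ⇒ E = (5/2, -5)
2. B is the intersection of line YE and line VF ⇒ B = (7, -20)
B = V + t·(F−V) with t = -6, so VB:BF = t:(1−t) = -6:7

VB:BF = -6/7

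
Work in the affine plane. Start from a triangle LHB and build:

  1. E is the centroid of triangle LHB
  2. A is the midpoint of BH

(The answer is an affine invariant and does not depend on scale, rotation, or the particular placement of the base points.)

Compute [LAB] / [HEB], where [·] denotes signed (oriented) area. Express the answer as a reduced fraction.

[LAB]:[HEB] = -3/2

Assign L = (0, 0), H = (1, 0), B = (0, 1) — the answer is frame-independent, so this choice is without loss of generality.
1. E is the centroid of triangle LHB ⇒ E = (1/3, 1/3)
2. A is the midpoint of BH ⇒ A = (1/2, 1/2)
2·[LAB] = 1/2, 2·[HEB] = -1/3
[LAB]:[HEB] = 1/2:-1/3 = -3/2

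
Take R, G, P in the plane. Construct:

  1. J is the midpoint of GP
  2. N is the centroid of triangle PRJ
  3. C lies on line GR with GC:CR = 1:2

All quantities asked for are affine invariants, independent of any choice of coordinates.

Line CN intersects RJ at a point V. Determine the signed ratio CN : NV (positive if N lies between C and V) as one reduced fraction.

CN:NV = -3

Assign R = (0, 0), G = (1, 0), P = (0, 1) — the answer is frame-independent, so this choice is without loss of generality.
1. J is the midpoint of GP ⇒ J = (1/2, 1/2)
2. N is the centroid of triangle PRJ ⇒ N = (1/6, 1/2)
3. C lies on line GR with GC:CR = 1:2 ⇒ C = (2/3, 0)
line CN meets RJ at V = (1/3, 1/3)
N = C + t·(V−C) with t = 3/2, so CN:NV = 3/2:-1/2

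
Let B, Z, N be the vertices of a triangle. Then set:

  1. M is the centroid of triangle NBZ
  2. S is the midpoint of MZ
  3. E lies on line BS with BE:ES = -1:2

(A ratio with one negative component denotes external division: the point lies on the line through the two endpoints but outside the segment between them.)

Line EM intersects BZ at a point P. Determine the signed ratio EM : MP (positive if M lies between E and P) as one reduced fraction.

Set B = (0, 0), Z = (1, 0), N = (0, 1); any affine frame gives the same invariant.
1. M is the centroid of triangle NBZ ⇒ M = (1/3, 1/3)
2. S is the midpoint of MZ ⇒ S = (2/3, 1/6)
3. E lies on line BS with BE:ES = -1:2 ⇒ E = (-2/3, -1/6)
line EM meets BZ at P = (-1/3, 0)
M = E + t·(P−E) with t = 3, so EM:MP = 3:-2

EM:MP = -3/2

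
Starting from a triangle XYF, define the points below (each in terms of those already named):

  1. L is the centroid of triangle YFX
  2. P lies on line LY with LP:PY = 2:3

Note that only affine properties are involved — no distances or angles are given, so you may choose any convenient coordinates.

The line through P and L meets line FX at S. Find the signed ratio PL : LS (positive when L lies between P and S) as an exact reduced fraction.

PL:LS = 4/5

Choose coordinates X = (0, 0), Y = (1, 0), F = (0, 1).
1. L is the centroid of triangle YFX ⇒ L = (1/3, 1/3)
2. P lies on line LY with LP:PY = 2:3 ⇒ P = (3/5, 1/5)
line PL meets FX at S = (0, 1/2)
L = P + t·(S−P) with t = 4/9, so PL:LS = 4/9:5/9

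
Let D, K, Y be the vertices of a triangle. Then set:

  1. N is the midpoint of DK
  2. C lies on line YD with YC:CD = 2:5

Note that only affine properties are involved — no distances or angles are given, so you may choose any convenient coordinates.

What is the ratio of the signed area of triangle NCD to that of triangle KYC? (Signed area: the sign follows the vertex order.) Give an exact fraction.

[NCD]:[KYC] = 5/4

Assign D = (0, 0), K = (1, 0), Y = (0, 1) — the answer is frame-independent, so this choice is without loss of generality.
1. N is the midpoint of DK ⇒ N = (1/2, 0)
2. C lies on line YD with YC:CD = 2:5 ⇒ C = (0, 5/7)
2·[NCD] = 5/14, 2·[KYC] = 2/7
[NCD]:[KYC] = 5/14:2/7 = 5/4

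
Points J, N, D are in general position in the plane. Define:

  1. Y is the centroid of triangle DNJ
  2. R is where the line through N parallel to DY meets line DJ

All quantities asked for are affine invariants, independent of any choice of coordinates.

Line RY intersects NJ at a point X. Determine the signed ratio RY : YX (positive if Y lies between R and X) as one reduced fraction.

Choose coordinates J = (0, 0), N = (1, 0), D = (0, 1).
1. Y is the centroid of triangle DNJ ⇒ Y = (1/3, 1/3)
2. R is where the line through N parallel to DY meets line DJ ⇒ R = (0, 2)
line RY meets NJ at X = (2/5, 0)
Y = R + t·(X−R) with t = 5/6, so RY:YX = 5/6:1/6

RY:YX = 5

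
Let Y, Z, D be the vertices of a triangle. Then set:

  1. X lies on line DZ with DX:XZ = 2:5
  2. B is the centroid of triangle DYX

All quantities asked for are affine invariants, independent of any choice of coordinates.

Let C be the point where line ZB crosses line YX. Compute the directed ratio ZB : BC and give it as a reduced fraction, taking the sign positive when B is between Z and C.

Work in coordinates with Y = (0, 0), Z = (1, 0), D = (0, 1).
1. X lies on line DZ with DX:XZ = 2:5 ⇒ X = (2/7, 5/7)
2. B is the centroid of triangle DYX ⇒ B = (2/21, 4/7)
line ZB meets YX at C = (24/119, 60/119)
B = Z + t·(C−Z) with t = 17/15, so ZB:BC = 17/15:-2/15

ZB:BC = -17/2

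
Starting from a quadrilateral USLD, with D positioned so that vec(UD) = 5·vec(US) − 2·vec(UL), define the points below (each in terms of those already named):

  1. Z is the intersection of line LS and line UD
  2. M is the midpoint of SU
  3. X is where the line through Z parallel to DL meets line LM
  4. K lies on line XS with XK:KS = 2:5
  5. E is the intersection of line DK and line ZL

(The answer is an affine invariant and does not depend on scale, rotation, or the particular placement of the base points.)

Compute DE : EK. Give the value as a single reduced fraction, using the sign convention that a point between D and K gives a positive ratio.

Set U = (0, 0), S = (1, 0), L = (0, 1), D = (5, -2); any affine frame gives the same invariant.
1. Z is the intersection of line LS and line UD ⇒ Z = (5/3, -2/3)
2. M is the midpoint of SU ⇒ M = (1/2, 0)
3. X is where the line through Z parallel to DL meets line LM ⇒ X = (10/21, 1/21)
4. K lies on line XS with XK:KS = 2:5 ⇒ K = (92/147, 5/147)
5. E is the intersection of line DK and line ZL ⇒ E = (217/172, -45/172)
E = D + t·(K−D) with t = 147/172, so DE:EK = t:(1−t) = 147/172:25/172

DE:EK = 147/25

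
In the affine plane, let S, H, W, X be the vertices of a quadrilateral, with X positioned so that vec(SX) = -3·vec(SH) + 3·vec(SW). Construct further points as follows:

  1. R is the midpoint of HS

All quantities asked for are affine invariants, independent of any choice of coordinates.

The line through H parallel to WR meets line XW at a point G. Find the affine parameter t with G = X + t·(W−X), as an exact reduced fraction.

Work in coordinates with S = (0, 0), H = (1, 0), W = (0, 1), X = (-3, 3).
1. R is the midpoint of HS ⇒ R = (1/2, 0)
through H parallel to WR: direction (1/2, -1); meets XW at G = (3/4, 1/2)
G = X + t·(W−X) with t = 5/4

t = 5/4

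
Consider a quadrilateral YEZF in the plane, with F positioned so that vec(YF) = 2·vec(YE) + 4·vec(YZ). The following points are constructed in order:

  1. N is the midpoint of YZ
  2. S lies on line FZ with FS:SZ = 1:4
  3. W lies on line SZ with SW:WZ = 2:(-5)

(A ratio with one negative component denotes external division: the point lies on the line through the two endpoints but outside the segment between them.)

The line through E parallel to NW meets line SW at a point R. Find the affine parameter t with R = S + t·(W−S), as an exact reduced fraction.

t = 191/16

Work in coordinates with Y = (0, 0), E = (1, 0), Z = (0, 1), F = (2, 4).
1. N is the midpoint of YZ ⇒ N = (0, 1/2)
2. S lies on line FZ with FS:SZ = 1:4 ⇒ S = (8/5, 17/5)
3. W lies on line SZ with SW:WZ = 2:(-5) ⇒ W = (8/3, 5)
through E parallel to NW: direction (8/3, 9/2); meets SW at R = (43/3, 45/2)
R = S + t·(W−S) with t = 191/16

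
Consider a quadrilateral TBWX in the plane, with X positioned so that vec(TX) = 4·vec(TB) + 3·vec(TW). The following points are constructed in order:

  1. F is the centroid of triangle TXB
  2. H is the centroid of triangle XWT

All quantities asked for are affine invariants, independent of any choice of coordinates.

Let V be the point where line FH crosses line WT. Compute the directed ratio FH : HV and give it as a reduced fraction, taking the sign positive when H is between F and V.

Work in coordinates with T = (0, 0), B = (1, 0), W = (0, 1), X = (4, 3).
1. F is the centroid of triangle TXB ⇒ F = (5/3, 1)
2. H is the centroid of triangle XWT ⇒ H = (4/3, 4/3)
line FH meets WT at V = (0, 8/3)
H = F + t·(V−F) with t = 1/5, so FH:HV = 1/5:4/5

FH:HV = 1/4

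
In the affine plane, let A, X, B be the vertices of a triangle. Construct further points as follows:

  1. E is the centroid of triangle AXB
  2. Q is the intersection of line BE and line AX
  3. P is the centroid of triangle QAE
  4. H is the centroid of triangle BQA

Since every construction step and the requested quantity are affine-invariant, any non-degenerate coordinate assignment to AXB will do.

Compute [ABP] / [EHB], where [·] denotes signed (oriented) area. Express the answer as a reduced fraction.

Work in coordinates with A = (0, 0), X = (1, 0), B = (0, 1).
1. E is the centroid of triangle AXB ⇒ E = (1/3, 1/3)
2. Q is the intersection of line BE and line AX ⇒ Q = (1/2, 0)
3. P is the centroid of triangle QAE ⇒ P = (5/18, 1/9)
4. H is the centroid of triangle BQA ⇒ H = (1/6, 1/3)
2·[ABP] = -5/18, 2·[EHB] = -1/9
[ABP]:[EHB] = -5/18:-1/9 = 5/2

[ABP]:[EHB] = 5/2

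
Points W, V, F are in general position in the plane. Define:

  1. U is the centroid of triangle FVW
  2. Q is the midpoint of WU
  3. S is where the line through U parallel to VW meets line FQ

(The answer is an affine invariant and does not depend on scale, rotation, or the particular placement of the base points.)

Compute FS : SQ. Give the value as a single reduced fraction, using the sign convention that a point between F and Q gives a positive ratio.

Choose coordinates W = (0, 0), V = (1, 0), F = (0, 1).
1. U is the centroid of triangle FVW ⇒ U = (1/3, 1/3)
2. Q is the midpoint of WU ⇒ Q = (1/6, 1/6)
3. S is where the line through U parallel to VW meets line FQ ⇒ S = (2/15, 1/3)
S = F + t·(Q−F) with t = 4/5, so FS:SQ = t:(1−t) = 4/5:1/5

FS:SQ = 4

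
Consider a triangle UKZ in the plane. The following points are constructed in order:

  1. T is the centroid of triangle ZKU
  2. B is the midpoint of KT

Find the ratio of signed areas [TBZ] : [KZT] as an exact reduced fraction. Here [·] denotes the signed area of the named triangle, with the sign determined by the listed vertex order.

[TBZ]:[KZT] = 1/2

Assign U = (0, 0), K = (1, 0), Z = (0, 1) — the answer is frame-independent, so this choice is without loss of generality.
1. T is the centroid of triangle ZKU ⇒ T = (1/3, 1/3)
2. B is the midpoint of KT ⇒ B = (2/3, 1/6)
2·[TBZ] = 1/6, 2·[KZT] = 1/3
[TBZ]:[KZT] = 1/6:1/3 = 1/2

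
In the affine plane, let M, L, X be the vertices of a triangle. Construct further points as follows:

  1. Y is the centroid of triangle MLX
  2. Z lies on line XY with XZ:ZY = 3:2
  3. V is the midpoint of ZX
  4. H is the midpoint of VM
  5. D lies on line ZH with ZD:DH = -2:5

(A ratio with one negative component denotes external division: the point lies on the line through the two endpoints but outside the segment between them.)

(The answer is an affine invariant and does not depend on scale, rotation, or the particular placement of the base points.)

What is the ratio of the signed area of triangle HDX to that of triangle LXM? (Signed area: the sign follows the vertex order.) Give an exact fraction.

Set M = (0, 0), L = (1, 0), X = (0, 1); any affine frame gives the same invariant.
1. Y is the centroid of triangle MLX ⇒ Y = (1/3, 1/3)
2. Z lies on line XY with XZ:ZY = 3:2 ⇒ Z = (1/5, 3/5)
3. V is the midpoint of ZX ⇒ V = (1/10, 4/5)
4. H is the midpoint of VM ⇒ H = (1/20, 2/5)
5. D lies on line ZH with ZD:DH = -2:5 ⇒ D = (3/10, 11/15)
2·[HDX] = 1/6, 2·[LXM] = 1
[HDX]:[LXM] = 1/6:1 = 1/6

[HDX]:[LXM] = 1/6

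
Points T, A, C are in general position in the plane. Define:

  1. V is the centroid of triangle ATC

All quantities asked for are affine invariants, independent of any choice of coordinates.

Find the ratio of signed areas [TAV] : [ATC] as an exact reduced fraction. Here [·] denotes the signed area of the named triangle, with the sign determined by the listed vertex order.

Set T = (0, 0), A = (1, 0), C = (0, 1); any affine frame gives the same invariant.
1. V is the centroid of triangle ATC ⇒ V = (1/3, 1/3)
2·[TAV] = 1/3, 2·[ATC] = -1
[TAV]:[ATC] = 1/3:-1 = -1/3

[TAV]:[ATC] = -1/3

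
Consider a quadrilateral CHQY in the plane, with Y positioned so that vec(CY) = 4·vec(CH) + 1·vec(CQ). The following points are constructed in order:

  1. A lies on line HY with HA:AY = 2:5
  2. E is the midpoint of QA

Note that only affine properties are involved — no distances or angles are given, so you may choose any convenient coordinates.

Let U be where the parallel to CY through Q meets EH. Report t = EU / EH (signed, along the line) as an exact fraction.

t = -33/37

Assign C = (0, 0), H = (1, 0), Q = (0, 1), Y = (4, 1) — the answer is frame-independent, so this choice is without loss of generality.
1. A lies on line HY with HA:AY = 2:5 ⇒ A = (13/7, 2/7)
2. E is the midpoint of QA ⇒ E = (13/14, 9/14)
through Q parallel to CY: direction (4, 1); meets EH at U = (32/37, 45/37)
U = E + t·(H−E) with t = -33/37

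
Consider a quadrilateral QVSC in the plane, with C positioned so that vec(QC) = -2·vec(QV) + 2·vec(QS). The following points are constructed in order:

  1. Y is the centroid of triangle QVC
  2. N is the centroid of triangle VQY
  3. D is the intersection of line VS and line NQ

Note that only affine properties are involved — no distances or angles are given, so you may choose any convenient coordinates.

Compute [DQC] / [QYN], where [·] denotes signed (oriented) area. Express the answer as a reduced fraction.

Assign Q = (0, 0), V = (1, 0), S = (0, 1), C = (-2, 2) — the answer is frame-independent, so this choice is without loss of generality.
1. Y is the centroid of triangle QVC ⇒ Y = (-1/3, 2/3)
2. N is the centroid of triangle VQY ⇒ N = (2/9, 2/9)
3. D is the intersection of line VS and line NQ ⇒ D = (1/2, 1/2)
2·[DQC] = -2, 2·[QYN] = -2/9
[DQC]:[QYN] = -2:-2/9 = 9

[DQC]:[QYN] = 9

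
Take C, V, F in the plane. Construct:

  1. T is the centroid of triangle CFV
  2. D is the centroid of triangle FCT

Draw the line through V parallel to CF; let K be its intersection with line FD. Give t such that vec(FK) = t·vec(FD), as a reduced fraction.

Assign C = (0, 0), V = (1, 0), F = (0, 1) — the answer is frame-independent, so this choice is without loss of generality.
1. T is the centroid of triangle CFV ⇒ T = (1/3, 1/3)
2. D is the centroid of triangle FCT ⇒ D = (1/9, 4/9)
through V parallel to CF: direction (0, 1); meets FD at K = (1, -4)
K = F + t·(D−F) with t = 9

t = 9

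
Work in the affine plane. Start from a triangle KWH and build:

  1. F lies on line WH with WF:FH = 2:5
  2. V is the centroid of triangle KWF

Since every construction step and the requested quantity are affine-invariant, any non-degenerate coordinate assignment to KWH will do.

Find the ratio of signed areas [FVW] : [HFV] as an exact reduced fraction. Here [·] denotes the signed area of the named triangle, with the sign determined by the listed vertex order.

[FVW]:[HFV] = -2/5

Set K = (0, 0), W = (1, 0), H = (0, 1); any affine frame gives the same invariant.
1. F lies on line WH with WF:FH = 2:5 ⇒ F = (5/7, 2/7)
2. V is the centroid of triangle KWF ⇒ V = (4/7, 2/21)
2·[FVW] = 2/21, 2·[HFV] = -5/21
[FVW]:[HFV] = 2/21:-5/21 = -2/5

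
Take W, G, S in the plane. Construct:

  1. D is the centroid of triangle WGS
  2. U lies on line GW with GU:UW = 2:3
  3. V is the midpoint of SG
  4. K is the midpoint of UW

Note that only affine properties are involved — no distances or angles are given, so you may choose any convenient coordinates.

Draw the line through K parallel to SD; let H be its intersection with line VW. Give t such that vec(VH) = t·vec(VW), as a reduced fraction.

Set W = (0, 0), G = (1, 0), S = (0, 1); any affine frame gives the same invariant.
1. D is the centroid of triangle WGS ⇒ D = (1/3, 1/3)
2. U lies on line GW with GU:UW = 2:3 ⇒ U = (3/5, 0)
3. V is the midpoint of SG ⇒ V = (1/2, 1/2)
4. K is the midpoint of UW ⇒ K = (3/10, 0)
through K parallel to SD: direction (1/3, -2/3); meets VW at H = (1/5, 1/5)
H = V + t·(W−V) with t = 3/5

t = 3/5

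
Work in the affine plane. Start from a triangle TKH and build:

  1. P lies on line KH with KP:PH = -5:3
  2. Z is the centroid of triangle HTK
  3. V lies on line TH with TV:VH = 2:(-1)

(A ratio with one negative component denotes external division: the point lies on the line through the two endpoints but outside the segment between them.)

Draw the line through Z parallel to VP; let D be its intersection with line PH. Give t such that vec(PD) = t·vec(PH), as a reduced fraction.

t = 14/9

Choose coordinates T = (0, 0), K = (1, 0), H = (0, 1).
1. P lies on line KH with KP:PH = -5:3 ⇒ P = (-3/2, 5/2)
2. Z is the centroid of triangle HTK ⇒ Z = (1/3, 1/3)
3. V lies on line TH with TV:VH = 2:(-1) ⇒ V = (0, 2)
through Z parallel to VP: direction (-3/2, 1/2); meets PH at D = (5/6, 1/6)
D = P + t·(H−P) with t = 14/9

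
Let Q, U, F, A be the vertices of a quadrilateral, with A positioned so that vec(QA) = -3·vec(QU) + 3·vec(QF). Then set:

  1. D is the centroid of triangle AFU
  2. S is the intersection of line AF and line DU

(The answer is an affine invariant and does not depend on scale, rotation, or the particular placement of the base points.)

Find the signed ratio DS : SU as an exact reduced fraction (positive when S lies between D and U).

DS:SU = -1/3

Set Q = (0, 0), U = (1, 0), F = (0, 1), A = (-3, 3); any affine frame gives the same invariant.
1. D is the centroid of triangle AFU ⇒ D = (-2/3, 4/3)
2. S is the intersection of line AF and line DU ⇒ S = (-3/2, 2)
S = D + t·(U−D) with t = -1/2, so DS:SU = t:(1−t) = -1/2:3/2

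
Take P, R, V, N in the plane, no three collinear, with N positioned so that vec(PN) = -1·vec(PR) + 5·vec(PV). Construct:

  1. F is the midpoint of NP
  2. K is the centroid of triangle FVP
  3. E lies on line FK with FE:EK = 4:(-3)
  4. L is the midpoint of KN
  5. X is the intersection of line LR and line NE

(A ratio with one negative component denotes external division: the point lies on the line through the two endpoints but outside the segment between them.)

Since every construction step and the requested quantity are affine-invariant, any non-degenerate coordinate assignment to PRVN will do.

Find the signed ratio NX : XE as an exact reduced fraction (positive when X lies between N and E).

Choose coordinates P = (0, 0), R = (1, 0), V = (0, 1), N = (-1, 5).
1. F is the midpoint of NP ⇒ F = (-1/2, 5/2)
2. K is the centroid of triangle FVP ⇒ K = (-1/6, 7/6)
3. E lies on line FK with FE:EK = 4:(-3) ⇒ E = (5/6, -17/6)
4. L is the midpoint of KN ⇒ L = (-7/12, 37/12)
5. X is the intersection of line LR and line NE ⇒ X = (-85/162, 481/162)
X = N + t·(E−N) with t = 7/27, so NX:XE = t:(1−t) = 7/27:20/27

NX:XE = 7/20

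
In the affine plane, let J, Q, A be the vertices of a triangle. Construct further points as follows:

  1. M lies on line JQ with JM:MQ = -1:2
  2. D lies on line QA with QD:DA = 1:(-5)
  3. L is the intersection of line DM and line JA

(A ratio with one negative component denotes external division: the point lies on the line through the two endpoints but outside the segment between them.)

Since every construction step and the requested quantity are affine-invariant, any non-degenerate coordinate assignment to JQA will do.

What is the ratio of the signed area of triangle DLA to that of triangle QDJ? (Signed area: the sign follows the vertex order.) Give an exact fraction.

[DLA]:[QDJ] = 50/9

Set J = (0, 0), Q = (1, 0), A = (0, 1); any affine frame gives the same invariant.
1. M lies on line JQ with JM:MQ = -1:2 ⇒ M = (-1, 0)
2. D lies on line QA with QD:DA = 1:(-5) ⇒ D = (5/4, -1/4)
3. L is the intersection of line DM and line JA ⇒ L = (0, -1/9)
2·[DLA] = -25/18, 2·[QDJ] = -1/4
[DLA]:[QDJ] = -25/18:-1/4 = 50/9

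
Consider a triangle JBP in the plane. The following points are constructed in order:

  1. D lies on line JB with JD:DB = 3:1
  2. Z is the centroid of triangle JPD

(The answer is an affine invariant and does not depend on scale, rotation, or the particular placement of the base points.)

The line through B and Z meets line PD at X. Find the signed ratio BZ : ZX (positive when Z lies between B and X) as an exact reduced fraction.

Work in coordinates with J = (0, 0), B = (1, 0), P = (0, 1).
1. D lies on line JB with JD:DB = 3:1 ⇒ D = (3/4, 0)
2. Z is the centroid of triangle JPD ⇒ Z = (1/4, 1/3)
line BZ meets PD at X = (5/8, 1/6)
Z = B + t·(X−B) with t = 2, so BZ:ZX = 2:-1

BZ:ZX = -2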